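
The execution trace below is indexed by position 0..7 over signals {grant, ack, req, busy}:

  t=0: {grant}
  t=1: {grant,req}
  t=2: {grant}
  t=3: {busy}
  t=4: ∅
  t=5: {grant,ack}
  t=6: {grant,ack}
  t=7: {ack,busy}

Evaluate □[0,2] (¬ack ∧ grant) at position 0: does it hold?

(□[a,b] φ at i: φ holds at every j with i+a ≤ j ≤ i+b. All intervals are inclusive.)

Holds

Check (¬ack ∧ grant) at every j in [0,2]:
  j=0: true
  j=1: true
  j=2: true
All positions satisfy it → formula holds.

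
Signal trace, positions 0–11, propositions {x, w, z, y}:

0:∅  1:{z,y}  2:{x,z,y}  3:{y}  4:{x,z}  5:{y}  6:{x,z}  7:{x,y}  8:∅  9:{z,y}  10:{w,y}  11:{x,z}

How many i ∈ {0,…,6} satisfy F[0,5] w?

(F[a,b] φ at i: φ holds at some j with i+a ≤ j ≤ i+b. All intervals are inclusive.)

Evaluate at each i in [0,6]:
  i=0: ✗ (none in [0,5])
  i=1: ✗ (none in [1,6])
  i=2: ✗ (none in [2,7])
  i=3: ✗ (none in [3,8])
  i=4: ✗ (none in [4,9])
  i=5: ✓ (witness j=10)
  i=6: ✓ (witness j=10)
Positions where it holds: {5, 6} → 2.

2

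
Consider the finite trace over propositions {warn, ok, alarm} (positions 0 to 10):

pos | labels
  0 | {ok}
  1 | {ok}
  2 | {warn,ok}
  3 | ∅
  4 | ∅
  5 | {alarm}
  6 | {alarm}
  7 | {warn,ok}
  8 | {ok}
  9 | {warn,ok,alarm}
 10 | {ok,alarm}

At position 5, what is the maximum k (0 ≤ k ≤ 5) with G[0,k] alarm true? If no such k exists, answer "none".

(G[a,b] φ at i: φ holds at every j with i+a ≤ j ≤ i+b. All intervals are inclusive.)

alarm must hold from j=5 onward; find where it first fails.
  j=5: holds
  j=6: holds
  j=7: fails
Holds on [5,6], so largest k = 1.

1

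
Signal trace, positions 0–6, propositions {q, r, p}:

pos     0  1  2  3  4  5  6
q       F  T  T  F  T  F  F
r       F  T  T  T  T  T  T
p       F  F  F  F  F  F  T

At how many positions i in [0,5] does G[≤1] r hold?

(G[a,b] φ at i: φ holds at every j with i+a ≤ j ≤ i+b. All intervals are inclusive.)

5

Evaluate at each i in [0,5]:
  i=0: ✗ (fails at j=0)
  i=1: ✓ (all of [1,2])
  i=2: ✓ (all of [2,3])
  i=3: ✓ (all of [3,4])
  i=4: ✓ (all of [4,5])
  i=5: ✓ (all of [5,6])
Positions where it holds: {1, 2, 3, 4, 5} → 5.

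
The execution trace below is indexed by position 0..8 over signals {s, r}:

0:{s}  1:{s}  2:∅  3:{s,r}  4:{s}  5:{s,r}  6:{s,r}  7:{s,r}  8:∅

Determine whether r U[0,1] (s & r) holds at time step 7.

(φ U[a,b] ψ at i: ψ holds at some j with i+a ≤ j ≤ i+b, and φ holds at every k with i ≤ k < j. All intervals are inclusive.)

Yes

Need some j in [7,8] with (s & r), and r at every k in [7,j-1].
  j=7: (s & r) holds; no prefix to check → satisfied.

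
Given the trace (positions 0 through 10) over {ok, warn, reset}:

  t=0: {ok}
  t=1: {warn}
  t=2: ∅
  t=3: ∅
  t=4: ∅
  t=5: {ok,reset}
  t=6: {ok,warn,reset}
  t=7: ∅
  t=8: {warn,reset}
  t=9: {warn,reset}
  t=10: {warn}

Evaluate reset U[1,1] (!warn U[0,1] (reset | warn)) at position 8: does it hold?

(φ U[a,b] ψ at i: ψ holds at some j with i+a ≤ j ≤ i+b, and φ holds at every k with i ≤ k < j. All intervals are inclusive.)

Need some j in [9,9] with (!warn U[0,1] (reset | warn)), and reset at every k in [8,j-1].
  j=9: (!warn U[0,1] (reset | warn)) holds; reset holds at every k in [8,8] → satisfied.

Yes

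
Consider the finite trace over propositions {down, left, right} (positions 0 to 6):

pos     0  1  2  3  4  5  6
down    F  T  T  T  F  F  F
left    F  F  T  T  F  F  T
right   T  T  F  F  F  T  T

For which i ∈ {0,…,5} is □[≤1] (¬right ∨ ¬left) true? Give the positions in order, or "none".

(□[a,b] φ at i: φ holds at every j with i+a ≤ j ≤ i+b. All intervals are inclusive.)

Evaluate at each i in [0,5]:
  i=0: ✓ (all of [0,1])
  i=1: ✓ (all of [1,2])
  i=2: ✓ (all of [2,3])
  i=3: ✓ (all of [3,4])
  i=4: ✓ (all of [4,5])
  i=5: ✗ (fails at j=6)

0, 1, 2, 3, 4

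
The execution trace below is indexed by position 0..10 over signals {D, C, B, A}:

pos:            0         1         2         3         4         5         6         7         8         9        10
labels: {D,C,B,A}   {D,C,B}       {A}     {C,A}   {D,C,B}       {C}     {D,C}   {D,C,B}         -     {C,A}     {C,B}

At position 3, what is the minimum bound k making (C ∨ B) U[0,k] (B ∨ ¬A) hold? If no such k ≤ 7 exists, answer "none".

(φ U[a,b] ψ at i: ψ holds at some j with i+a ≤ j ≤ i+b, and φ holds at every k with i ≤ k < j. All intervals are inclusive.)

1

Need earliest j ≥ 3 with (B ∨ ¬A), and (C ∨ B) at every k in [3,j-1].
  j=3: rhs fails.
  j=4: rhs holds; lhs holds on [3,3]. k = 1.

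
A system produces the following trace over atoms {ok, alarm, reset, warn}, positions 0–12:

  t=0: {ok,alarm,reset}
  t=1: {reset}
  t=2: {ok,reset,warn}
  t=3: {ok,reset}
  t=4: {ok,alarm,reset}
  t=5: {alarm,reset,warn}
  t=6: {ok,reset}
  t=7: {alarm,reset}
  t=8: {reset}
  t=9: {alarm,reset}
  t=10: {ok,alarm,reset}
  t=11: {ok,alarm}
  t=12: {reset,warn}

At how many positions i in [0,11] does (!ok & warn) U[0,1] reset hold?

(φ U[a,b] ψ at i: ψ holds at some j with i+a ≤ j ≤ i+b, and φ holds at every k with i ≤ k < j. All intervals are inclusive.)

Evaluate at each i in [0,11]:
  i=0: ✓ (rhs at j=0)
  i=1: ✓ (rhs at j=1)
  i=2: ✓ (rhs at j=2)
  i=3: ✓ (rhs at j=3)
  i=4: ✓ (rhs at j=4)
  i=5: ✓ (rhs at j=5)
  i=6: ✓ (rhs at j=6)
  i=7: ✓ (rhs at j=7)
  i=8: ✓ (rhs at j=8)
  i=9: ✓ (rhs at j=9)
  i=10: ✓ (rhs at j=10)
  i=11: ✗ (lhs fails at k=11 before rhs at j=12)
Positions where it holds: {0, 1, 2, 3, 4, 5, 6, 7, 8, 9, 10} → 11.

11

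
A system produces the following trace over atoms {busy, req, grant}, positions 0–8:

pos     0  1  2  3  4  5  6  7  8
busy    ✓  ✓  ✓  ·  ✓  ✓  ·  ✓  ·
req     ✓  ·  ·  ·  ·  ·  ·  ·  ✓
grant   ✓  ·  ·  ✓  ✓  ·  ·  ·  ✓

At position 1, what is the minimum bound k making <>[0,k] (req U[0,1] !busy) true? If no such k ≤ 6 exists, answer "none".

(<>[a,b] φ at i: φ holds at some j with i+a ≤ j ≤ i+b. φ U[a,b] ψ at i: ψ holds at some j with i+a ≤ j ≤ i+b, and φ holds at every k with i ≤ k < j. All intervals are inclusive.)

Scan j = 1,2,… for (req U[0,1] !busy):
  j=1: fails
  j=2: fails
  j=3: holds
First hit at j=3, so smallest k = 3-1 = 2.

2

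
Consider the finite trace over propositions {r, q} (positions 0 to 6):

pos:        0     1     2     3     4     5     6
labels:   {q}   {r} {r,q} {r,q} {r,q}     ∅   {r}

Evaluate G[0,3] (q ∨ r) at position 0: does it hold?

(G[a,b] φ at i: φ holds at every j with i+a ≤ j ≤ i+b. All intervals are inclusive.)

Check (q ∨ r) at every j in [0,3]:
  j=0: true
  j=1: true
  j=2: true
  j=3: true
All positions satisfy it → formula holds.

Yes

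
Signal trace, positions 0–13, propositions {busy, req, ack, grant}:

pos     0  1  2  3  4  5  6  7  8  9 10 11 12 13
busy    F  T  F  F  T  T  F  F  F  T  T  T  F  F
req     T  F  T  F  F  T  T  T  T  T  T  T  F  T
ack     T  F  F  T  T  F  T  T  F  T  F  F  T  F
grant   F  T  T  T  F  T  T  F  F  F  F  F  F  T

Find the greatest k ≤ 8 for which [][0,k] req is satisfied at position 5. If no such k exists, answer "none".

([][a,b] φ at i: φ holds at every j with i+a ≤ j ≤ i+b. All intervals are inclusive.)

req must hold from j=5 onward; find where it first fails.
  j=5: holds
  j=6: holds
  j=7: holds
  j=8: holds
  j=9: holds
  j=10: holds
  j=11: holds
  j=12: fails
Holds on [5,11], so largest k = 6.

6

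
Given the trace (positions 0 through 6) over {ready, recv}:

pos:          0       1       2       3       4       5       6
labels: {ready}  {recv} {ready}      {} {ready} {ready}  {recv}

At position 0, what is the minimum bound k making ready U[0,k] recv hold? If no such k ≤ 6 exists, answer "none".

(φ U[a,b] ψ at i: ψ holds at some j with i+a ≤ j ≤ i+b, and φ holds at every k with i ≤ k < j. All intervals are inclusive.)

1

Need earliest j ≥ 0 with recv, and ready at every k in [0,j-1].
  j=0: rhs fails.
  j=1: rhs holds; lhs holds on [0,0]. k = 1.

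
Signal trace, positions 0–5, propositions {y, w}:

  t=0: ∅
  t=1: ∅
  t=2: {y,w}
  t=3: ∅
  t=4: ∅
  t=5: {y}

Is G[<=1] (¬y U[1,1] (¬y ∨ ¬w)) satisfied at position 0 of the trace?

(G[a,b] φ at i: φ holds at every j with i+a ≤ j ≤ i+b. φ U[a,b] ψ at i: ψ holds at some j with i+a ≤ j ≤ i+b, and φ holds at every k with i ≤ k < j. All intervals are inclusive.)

Check (¬y U[1,1] (¬y ∨ ¬w)) at every j in [0,1]:
  j=0: holds
  j=1: fails
Fails at j=1 → formula fails.

False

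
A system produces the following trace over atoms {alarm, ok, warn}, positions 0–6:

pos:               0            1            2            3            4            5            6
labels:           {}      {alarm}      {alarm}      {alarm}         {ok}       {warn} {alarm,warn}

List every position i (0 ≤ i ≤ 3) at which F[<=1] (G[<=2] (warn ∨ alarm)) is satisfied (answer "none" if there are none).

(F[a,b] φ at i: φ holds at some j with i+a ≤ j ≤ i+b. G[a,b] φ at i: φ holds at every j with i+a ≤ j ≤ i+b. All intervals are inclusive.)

0, 1

Evaluate at each i in [0,3]:
  i=0: ✓ (witness j=1)
  i=1: ✓ (witness j=1)
  i=2: ✗ (none in [2,3])
  i=3: ✗ (none in [3,4])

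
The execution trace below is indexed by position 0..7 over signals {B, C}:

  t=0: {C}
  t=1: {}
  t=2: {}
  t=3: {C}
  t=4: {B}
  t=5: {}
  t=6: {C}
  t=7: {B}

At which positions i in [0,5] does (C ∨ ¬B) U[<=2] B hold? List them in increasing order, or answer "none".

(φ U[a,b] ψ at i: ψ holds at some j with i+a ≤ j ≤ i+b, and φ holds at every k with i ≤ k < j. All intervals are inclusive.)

2, 3, 4, 5

Evaluate at each i in [0,5]:
  i=0: ✗ (no rhs in [0,2])
  i=1: ✗ (no rhs in [1,3])
  i=2: ✓ (rhs at j=4; lhs holds on [2,3])
  i=3: ✓ (rhs at j=4; lhs holds on [3,3])
  i=4: ✓ (rhs at j=4)
  i=5: ✓ (rhs at j=7; lhs holds on [5,6])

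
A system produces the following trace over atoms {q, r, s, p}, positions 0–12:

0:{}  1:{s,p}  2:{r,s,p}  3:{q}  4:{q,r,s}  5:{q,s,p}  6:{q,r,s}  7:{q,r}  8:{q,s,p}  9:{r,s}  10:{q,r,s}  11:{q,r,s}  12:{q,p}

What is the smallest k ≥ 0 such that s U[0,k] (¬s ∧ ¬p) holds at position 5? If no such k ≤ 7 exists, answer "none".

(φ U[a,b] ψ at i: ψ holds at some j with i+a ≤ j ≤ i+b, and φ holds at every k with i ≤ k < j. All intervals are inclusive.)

2

Need earliest j ≥ 5 with (¬s ∧ ¬p), and s at every k in [5,j-1].
  j=5: rhs fails.
  j=6: rhs fails.
  j=7: rhs holds; lhs holds on [5,6]. k = 2.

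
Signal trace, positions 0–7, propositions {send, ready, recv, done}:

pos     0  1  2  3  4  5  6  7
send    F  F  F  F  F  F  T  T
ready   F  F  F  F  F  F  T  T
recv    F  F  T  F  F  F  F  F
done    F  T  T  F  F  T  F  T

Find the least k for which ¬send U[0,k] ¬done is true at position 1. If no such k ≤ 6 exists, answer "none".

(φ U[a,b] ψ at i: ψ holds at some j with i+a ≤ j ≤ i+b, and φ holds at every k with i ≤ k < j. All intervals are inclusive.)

Need earliest j ≥ 1 with ¬done, and ¬send at every k in [1,j-1].
  j=1: rhs fails.
  j=2: rhs fails.
  j=3: rhs holds; lhs holds on [1,2]. k = 2.

2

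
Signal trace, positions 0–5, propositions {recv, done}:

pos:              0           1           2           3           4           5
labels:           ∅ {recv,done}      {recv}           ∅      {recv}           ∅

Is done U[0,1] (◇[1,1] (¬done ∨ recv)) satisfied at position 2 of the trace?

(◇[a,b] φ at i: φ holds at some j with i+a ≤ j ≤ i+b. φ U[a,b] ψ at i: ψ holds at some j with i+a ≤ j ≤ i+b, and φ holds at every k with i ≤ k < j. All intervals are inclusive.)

Need some j in [2,3] with ◇[1,1] (¬done ∨ recv), and done at every k in [2,j-1].
  j=2: ◇[1,1] (¬done ∨ recv) holds; no prefix to check → satisfied.

True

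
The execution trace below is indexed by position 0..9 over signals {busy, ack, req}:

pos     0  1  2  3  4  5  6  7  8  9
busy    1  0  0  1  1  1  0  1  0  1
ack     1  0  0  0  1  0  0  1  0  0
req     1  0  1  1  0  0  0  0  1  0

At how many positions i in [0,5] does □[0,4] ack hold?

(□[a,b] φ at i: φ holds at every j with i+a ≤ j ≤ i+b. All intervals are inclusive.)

0

Evaluate at each i in [0,5]:
  i=0: ✗ (fails at j=1)
  i=1: ✗ (fails at j=1)
  i=2: ✗ (fails at j=2)
  i=3: ✗ (fails at j=3)
  i=4: ✗ (fails at j=5)
  i=5: ✗ (fails at j=5)
Positions where it holds: {} → 0.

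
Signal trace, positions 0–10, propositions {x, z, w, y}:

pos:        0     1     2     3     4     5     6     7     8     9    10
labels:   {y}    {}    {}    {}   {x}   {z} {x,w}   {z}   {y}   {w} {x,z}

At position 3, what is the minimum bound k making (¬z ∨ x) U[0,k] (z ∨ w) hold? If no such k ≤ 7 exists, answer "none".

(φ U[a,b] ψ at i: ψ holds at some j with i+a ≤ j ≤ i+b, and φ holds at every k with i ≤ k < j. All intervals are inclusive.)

Need earliest j ≥ 3 with (z ∨ w), and (¬z ∨ x) at every k in [3,j-1].
  j=3: rhs fails.
  j=4: rhs fails.
  j=5: rhs holds; lhs holds on [3,4]. k = 2.

2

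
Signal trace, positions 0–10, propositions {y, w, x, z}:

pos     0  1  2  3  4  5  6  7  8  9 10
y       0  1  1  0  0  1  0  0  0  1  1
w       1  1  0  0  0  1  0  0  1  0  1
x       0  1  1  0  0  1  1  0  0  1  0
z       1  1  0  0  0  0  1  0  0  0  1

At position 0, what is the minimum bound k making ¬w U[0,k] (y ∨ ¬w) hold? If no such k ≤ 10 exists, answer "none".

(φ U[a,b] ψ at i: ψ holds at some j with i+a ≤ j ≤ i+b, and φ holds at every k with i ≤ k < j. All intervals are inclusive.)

none

Need earliest j ≥ 0 with (y ∨ ¬w), and ¬w at every k in [0,j-1].
  j=0: rhs fails.
  j=1: rhs holds but lhs fails at k=0.
  j=2: rhs holds but lhs fails at k=0.
  j=3: rhs holds but lhs fails at k=0.
  j=4: rhs holds but lhs fails at k=0.
  j=5: rhs holds but lhs fails at k=0.
  j=6: rhs holds but lhs fails at k=0.
  j=7: rhs holds but lhs fails at k=0.
  j=8: rhs fails.
  j=9: rhs holds but lhs fails at k=0.
  j=10: rhs holds but lhs fails at k=0.
No witness within the range → none.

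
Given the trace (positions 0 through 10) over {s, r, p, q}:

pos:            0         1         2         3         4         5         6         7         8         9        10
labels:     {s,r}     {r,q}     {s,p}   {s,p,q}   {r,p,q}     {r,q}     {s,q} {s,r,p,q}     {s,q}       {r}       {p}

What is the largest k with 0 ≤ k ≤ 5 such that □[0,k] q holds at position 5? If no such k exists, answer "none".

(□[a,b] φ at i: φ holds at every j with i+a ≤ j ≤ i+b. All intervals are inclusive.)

q must hold from j=5 onward; find where it first fails.
  j=5: holds
  j=6: holds
  j=7: holds
  j=8: holds
  j=9: fails
Holds on [5,8], so largest k = 3.

3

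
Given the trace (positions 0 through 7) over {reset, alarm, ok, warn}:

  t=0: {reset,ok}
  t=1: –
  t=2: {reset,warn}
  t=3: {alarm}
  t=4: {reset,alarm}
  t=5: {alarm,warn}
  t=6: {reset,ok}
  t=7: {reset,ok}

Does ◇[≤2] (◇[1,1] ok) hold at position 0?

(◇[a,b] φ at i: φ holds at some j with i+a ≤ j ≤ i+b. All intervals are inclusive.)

Does not hold

Check ◇[1,1] ok at each j in [0,2]:
  j=0: fails (none in [1,1])
  j=1: fails (none in [2,2])
  j=2: fails (none in [3,3])
No position in the window satisfies it → formula fails.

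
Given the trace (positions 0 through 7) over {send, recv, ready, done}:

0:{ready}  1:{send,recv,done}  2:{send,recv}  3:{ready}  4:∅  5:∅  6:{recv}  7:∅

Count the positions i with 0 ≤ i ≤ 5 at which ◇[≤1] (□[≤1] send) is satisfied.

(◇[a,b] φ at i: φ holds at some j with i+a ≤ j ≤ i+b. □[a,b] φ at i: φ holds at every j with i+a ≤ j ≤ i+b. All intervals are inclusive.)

Evaluate at each i in [0,5]:
  i=0: ✓ (witness j=1)
  i=1: ✓ (witness j=1)
  i=2: ✗ (none in [2,3])
  i=3: ✗ (none in [3,4])
  i=4: ✗ (none in [4,5])
  i=5: ✗ (none in [5,6])
Positions where it holds: {0, 1} → 2.

2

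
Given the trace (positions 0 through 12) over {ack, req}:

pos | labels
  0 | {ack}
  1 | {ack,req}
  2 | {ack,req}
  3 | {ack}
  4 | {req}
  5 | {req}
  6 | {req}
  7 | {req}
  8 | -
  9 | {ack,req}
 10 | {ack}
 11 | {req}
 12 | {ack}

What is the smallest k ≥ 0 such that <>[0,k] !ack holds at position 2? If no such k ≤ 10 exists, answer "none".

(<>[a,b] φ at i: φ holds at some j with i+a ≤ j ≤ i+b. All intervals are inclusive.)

2

Scan j = 2,3,… for !ack:
  j=2: fails
  j=3: fails
  j=4: holds
First hit at j=4, so smallest k = 4-2 = 2.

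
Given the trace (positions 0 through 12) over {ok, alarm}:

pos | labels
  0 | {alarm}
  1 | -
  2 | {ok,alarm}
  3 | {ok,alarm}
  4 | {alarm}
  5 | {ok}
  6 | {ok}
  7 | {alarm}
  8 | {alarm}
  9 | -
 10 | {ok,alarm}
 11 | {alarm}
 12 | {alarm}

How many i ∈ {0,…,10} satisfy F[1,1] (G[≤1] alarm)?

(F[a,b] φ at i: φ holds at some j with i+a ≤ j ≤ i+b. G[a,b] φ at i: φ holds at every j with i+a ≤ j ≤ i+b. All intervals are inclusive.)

Evaluate at each i in [0,10]:
  i=0: ✗ (none in [1,1])
  i=1: ✓ (witness j=2)
  i=2: ✓ (witness j=3)
  i=3: ✗ (none in [4,4])
  i=4: ✗ (none in [5,5])
  i=5: ✗ (none in [6,6])
  i=6: ✓ (witness j=7)
  i=7: ✗ (none in [8,8])
  i=8: ✗ (none in [9,9])
  i=9: ✓ (witness j=10)
  i=10: ✓ (witness j=11)
Positions where it holds: {1, 2, 6, 9, 10} → 5.

5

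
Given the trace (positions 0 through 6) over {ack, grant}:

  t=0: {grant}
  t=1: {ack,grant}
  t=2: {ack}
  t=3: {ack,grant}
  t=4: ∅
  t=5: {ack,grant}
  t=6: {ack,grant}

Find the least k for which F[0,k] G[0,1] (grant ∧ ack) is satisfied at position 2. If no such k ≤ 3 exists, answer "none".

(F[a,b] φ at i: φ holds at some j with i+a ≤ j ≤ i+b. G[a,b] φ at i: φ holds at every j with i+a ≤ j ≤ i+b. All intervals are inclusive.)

3

Scan j = 2,3,… for G[0,1] (grant ∧ ack):
  j=2: fails
  j=3: fails
  j=4: fails
  j=5: holds
First hit at j=5, so smallest k = 5-2 = 3.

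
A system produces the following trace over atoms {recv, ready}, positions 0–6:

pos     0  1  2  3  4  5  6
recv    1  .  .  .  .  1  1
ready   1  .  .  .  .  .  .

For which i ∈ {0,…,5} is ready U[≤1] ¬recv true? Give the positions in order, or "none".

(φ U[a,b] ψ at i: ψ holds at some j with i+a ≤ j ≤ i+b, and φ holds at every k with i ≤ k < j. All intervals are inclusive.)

Evaluate at each i in [0,5]:
  i=0: ✓ (rhs at j=1; lhs holds on [0,0])
  i=1: ✓ (rhs at j=1)
  i=2: ✓ (rhs at j=2)
  i=3: ✓ (rhs at j=3)
  i=4: ✓ (rhs at j=4)
  i=5: ✗ (no rhs in [5,6])

0, 1, 2, 3, 4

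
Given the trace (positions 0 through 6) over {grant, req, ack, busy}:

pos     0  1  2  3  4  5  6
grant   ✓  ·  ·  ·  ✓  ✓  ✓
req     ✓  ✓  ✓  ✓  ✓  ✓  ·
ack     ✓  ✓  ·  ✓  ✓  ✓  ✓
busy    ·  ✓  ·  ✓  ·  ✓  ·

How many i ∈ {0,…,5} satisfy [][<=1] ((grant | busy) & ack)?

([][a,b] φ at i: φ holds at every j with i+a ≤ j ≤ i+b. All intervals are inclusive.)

4

Evaluate at each i in [0,5]:
  i=0: ✓ (all of [0,1])
  i=1: ✗ (fails at j=2)
  i=2: ✗ (fails at j=2)
  i=3: ✓ (all of [3,4])
  i=4: ✓ (all of [4,5])
  i=5: ✓ (all of [5,6])
Positions where it holds: {0, 3, 4, 5} → 4.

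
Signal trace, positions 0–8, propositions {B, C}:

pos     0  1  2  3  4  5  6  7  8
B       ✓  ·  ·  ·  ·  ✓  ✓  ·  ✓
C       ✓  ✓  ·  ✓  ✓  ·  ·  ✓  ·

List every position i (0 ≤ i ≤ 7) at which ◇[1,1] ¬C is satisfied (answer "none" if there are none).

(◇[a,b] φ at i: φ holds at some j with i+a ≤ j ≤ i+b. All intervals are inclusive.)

Evaluate at each i in [0,7]:
  i=0: ✗ (none in [1,1])
  i=1: ✓ (witness j=2)
  i=2: ✗ (none in [3,3])
  i=3: ✗ (none in [4,4])
  i=4: ✓ (witness j=5)
  i=5: ✓ (witness j=6)
  i=6: ✗ (none in [7,7])
  i=7: ✓ (witness j=8)

1, 4, 5, 7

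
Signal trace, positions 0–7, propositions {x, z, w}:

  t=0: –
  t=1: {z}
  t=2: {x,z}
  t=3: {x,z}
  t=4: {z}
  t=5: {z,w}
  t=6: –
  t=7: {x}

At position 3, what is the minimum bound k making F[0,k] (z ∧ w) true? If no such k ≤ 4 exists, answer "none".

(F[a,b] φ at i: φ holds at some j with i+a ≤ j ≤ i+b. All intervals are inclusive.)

Scan j = 3,4,… for (z ∧ w):
  j=3: fails
  j=4: fails
  j=5: holds
First hit at j=5, so smallest k = 5-3 = 2.

2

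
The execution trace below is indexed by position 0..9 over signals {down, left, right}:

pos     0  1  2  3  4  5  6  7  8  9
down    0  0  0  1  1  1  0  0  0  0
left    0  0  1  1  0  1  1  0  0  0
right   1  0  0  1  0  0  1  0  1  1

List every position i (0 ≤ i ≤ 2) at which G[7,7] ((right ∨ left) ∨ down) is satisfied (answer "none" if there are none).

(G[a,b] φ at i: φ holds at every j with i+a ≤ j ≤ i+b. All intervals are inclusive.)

Evaluate at each i in [0,2]:
  i=0: ✗ (fails at j=7)
  i=1: ✓ (all of [8,8])
  i=2: ✓ (all of [9,9])

1, 2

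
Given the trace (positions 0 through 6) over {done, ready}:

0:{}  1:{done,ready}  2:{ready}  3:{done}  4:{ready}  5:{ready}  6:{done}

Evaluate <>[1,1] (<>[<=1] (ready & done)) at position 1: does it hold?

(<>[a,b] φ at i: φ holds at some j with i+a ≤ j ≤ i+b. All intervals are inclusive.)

No

Check <>[<=1] (ready & done) at each j in [2,2]:
  j=2: fails (none in [2,3])
No position in the window satisfies it → formula fails.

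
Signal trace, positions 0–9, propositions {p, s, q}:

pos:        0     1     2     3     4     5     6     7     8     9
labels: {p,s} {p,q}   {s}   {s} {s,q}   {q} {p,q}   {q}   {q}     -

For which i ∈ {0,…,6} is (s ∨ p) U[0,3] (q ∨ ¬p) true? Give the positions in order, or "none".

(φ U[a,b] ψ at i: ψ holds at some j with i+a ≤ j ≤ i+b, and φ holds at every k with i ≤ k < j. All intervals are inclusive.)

Evaluate at each i in [0,6]:
  i=0: ✓ (rhs at j=1; lhs holds on [0,0])
  i=1: ✓ (rhs at j=1)
  i=2: ✓ (rhs at j=2)
  i=3: ✓ (rhs at j=3)
  i=4: ✓ (rhs at j=4)
  i=5: ✓ (rhs at j=5)
  i=6: ✓ (rhs at j=6)

0, 1, 2, 3, 4, 5, 6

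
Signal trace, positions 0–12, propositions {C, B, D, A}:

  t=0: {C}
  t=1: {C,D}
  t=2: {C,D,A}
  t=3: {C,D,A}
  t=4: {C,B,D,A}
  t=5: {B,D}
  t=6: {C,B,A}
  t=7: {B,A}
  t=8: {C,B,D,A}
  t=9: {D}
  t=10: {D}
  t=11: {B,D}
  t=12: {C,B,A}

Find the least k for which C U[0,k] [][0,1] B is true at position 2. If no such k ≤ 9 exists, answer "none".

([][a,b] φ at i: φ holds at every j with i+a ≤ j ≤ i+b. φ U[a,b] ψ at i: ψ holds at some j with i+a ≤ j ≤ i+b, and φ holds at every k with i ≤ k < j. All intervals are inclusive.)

Need earliest j ≥ 2 with [][0,1] B, and C at every k in [2,j-1].
  j=2: rhs fails.
  j=3: rhs fails.
  j=4: rhs holds; lhs holds on [2,3]. k = 2.

2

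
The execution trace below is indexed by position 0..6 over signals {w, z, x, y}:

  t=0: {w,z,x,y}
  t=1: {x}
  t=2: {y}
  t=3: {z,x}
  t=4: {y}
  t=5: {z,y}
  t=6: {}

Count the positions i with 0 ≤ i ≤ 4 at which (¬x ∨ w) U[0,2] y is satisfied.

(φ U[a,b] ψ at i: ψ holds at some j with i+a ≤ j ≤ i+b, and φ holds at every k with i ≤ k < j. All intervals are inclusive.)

3

Evaluate at each i in [0,4]:
  i=0: ✓ (rhs at j=0)
  i=1: ✗ (lhs fails at k=1 before rhs at j=2)
  i=2: ✓ (rhs at j=2)
  i=3: ✗ (lhs fails at k=3 before rhs at j=4)
  i=4: ✓ (rhs at j=4)
Positions where it holds: {0, 2, 4} → 3.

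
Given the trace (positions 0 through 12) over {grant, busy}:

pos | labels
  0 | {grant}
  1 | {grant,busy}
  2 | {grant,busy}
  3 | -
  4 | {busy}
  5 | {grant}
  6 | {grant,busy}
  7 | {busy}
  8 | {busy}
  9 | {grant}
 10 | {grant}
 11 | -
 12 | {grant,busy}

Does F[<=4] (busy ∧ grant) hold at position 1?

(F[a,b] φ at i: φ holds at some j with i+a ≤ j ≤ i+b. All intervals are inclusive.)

True

Check (busy ∧ grant) at each j in [1,5]:
  j=1: true
  j=2: true
  j=3: false
  j=4: false
  j=5: false
Found at j=1 → formula holds.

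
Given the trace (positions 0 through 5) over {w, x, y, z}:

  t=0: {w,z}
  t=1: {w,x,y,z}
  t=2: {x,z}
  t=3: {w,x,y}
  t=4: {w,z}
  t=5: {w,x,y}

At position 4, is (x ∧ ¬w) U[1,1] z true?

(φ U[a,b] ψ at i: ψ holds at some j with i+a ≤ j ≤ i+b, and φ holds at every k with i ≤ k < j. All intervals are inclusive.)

Need some j in [5,5] with z, and (x ∧ ¬w) at every k in [4,j-1].
  j=5: z false.
No j in the window works → until fails.

No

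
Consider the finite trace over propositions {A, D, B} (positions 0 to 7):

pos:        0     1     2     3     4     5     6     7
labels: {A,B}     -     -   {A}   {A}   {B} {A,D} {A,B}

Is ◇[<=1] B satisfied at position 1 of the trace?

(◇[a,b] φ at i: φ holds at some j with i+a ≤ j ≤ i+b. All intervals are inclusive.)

Check B at each j in [1,2]:
  j=1: false
  j=2: false
No position in the window satisfies it → formula fails.

Does not hold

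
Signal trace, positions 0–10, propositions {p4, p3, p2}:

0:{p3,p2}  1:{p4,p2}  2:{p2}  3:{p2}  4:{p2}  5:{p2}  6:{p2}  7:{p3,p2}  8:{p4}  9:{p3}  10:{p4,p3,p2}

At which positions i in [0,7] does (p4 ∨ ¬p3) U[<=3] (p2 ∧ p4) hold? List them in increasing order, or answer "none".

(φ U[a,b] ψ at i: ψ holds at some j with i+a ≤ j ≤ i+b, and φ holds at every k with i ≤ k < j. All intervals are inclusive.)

1

Evaluate at each i in [0,7]:
  i=0: ✗ (lhs fails at k=0 before rhs at j=1)
  i=1: ✓ (rhs at j=1)
  i=2: ✗ (no rhs in [2,5])
  i=3: ✗ (no rhs in [3,6])
  i=4: ✗ (no rhs in [4,7])
  i=5: ✗ (no rhs in [5,8])
  i=6: ✗ (no rhs in [6,9])
  i=7: ✗ (lhs fails at k=7 before rhs at j=10)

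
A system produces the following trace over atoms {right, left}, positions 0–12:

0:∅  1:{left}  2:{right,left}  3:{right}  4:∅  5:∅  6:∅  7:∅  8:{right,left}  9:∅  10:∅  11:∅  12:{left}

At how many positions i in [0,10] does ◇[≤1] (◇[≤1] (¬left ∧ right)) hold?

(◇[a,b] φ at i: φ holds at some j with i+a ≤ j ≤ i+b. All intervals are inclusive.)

3

Evaluate at each i in [0,10]:
  i=0: ✗ (none in [0,1])
  i=1: ✓ (witness j=2)
  i=2: ✓ (witness j=2)
  i=3: ✓ (witness j=3)
  i=4: ✗ (none in [4,5])
  i=5: ✗ (none in [5,6])
  i=6: ✗ (none in [6,7])
  i=7: ✗ (none in [7,8])
  i=8: ✗ (none in [8,9])
  i=9: ✗ (none in [9,10])
  i=10: ✗ (none in [10,11])
Positions where it holds: {1, 2, 3} → 3.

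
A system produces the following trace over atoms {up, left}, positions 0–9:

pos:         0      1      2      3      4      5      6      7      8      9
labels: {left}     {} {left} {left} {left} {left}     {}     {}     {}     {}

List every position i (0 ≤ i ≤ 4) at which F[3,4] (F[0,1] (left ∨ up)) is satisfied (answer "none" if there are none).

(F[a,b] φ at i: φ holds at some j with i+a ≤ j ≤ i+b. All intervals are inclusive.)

Evaluate at each i in [0,4]:
  i=0: ✓ (witness j=3)
  i=1: ✓ (witness j=4)
  i=2: ✓ (witness j=5)
  i=3: ✗ (none in [6,7])
  i=4: ✗ (none in [7,8])

0, 1, 2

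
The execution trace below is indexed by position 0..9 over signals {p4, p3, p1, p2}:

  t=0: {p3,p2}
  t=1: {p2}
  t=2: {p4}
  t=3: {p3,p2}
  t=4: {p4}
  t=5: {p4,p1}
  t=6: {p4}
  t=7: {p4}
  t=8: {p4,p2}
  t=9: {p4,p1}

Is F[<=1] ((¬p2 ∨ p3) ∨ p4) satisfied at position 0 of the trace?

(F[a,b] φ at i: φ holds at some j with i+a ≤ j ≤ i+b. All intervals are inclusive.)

Check ((¬p2 ∨ p3) ∨ p4) at each j in [0,1]:
  j=0: true
  j=1: false
Found at j=0 → formula holds.

True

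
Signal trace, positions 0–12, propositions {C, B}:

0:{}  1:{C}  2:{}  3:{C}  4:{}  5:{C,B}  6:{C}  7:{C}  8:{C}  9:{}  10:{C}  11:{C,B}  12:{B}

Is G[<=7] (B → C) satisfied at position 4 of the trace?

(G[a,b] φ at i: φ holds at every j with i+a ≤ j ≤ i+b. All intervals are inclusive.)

Holds

Check (B → C) at every j in [4,11]:
  j=4: antecedent false → ✓
  j=5: antecedent true; consequent true → ✓
  j=6: antecedent false → ✓
  j=7: antecedent false → ✓
  j=8: antecedent false → ✓
  j=9: antecedent false → ✓
  j=10: antecedent false → ✓
  j=11: antecedent true; consequent true → ✓
All positions satisfy it → formula holds.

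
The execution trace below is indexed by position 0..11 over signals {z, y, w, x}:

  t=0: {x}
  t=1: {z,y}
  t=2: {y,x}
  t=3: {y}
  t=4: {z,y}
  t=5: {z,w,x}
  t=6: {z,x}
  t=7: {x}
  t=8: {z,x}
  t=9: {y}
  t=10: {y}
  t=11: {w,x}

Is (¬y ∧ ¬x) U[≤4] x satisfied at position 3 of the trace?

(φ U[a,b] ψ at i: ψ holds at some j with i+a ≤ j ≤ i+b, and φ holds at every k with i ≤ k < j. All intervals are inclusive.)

Does not hold

Need some j in [3,7] with x, and (¬y ∧ ¬x) at every k in [3,j-1].
  j=3: x false.
  j=4: x false.
  j=5: x holds, but (¬y ∧ ¬x) fails at k=3 → not this j.
  j=6: x holds, but (¬y ∧ ¬x) fails at k=3 → not this j.
  j=7: x holds, but (¬y ∧ ¬x) fails at k=3 → not this j.
No j in the window works → until fails.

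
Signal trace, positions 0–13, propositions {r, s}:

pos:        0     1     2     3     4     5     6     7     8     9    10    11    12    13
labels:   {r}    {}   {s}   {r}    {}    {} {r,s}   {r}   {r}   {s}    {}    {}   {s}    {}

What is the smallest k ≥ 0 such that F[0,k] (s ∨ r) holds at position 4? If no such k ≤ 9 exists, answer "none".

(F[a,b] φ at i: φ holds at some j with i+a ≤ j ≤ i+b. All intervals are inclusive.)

Scan j = 4,5,… for (s ∨ r):
  j=4: fails
  j=5: fails
  j=6: holds
First hit at j=6, so smallest k = 6-4 = 2.

2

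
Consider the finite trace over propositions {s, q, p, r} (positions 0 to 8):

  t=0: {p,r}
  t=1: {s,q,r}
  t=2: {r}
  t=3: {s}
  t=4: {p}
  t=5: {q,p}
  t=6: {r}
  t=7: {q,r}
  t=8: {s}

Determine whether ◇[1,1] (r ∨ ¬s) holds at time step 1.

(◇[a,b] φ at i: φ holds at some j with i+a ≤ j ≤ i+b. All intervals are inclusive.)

Check (r ∨ ¬s) at each j in [2,2]:
  j=2: true
Found at j=2 → formula holds.

Yes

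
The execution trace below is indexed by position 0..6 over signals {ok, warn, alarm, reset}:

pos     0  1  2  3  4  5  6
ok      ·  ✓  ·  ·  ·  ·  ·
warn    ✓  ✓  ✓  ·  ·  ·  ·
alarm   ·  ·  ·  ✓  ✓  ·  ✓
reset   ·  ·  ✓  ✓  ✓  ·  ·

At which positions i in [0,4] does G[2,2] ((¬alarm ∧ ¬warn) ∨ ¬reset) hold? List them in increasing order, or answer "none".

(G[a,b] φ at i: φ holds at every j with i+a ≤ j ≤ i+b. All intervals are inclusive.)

3, 4

Evaluate at each i in [0,4]:
  i=0: ✗ (fails at j=2)
  i=1: ✗ (fails at j=3)
  i=2: ✗ (fails at j=4)
  i=3: ✓ (all of [5,5])
  i=4: ✓ (all of [6,6])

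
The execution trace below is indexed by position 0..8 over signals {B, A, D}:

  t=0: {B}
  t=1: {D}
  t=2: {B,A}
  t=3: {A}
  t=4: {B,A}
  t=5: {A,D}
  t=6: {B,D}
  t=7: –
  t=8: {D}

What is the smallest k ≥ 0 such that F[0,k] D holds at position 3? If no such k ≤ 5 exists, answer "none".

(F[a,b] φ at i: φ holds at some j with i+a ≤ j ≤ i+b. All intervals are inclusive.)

Scan j = 3,4,… for D:
  j=3: fails
  j=4: fails
  j=5: holds
First hit at j=5, so smallest k = 5-3 = 2.

2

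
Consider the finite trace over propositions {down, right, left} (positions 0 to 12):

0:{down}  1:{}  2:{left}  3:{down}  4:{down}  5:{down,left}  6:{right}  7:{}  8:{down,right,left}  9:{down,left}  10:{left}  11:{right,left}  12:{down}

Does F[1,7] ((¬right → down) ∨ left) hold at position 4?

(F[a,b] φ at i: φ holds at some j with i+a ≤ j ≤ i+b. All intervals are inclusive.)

Check ((¬right → down) ∨ left) at each j in [5,11]:
  j=5: true
  j=6: true
  j=7: false
  j=8: true
  j=9: true
  j=10: true
  j=11: true
Found at j=5 → formula holds.

True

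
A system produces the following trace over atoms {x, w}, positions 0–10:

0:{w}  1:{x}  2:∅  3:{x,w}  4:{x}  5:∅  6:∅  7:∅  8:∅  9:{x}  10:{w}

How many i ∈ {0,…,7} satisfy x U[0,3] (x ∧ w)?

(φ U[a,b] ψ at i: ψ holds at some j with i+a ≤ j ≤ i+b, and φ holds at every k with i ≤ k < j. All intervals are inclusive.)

1

Evaluate at each i in [0,7]:
  i=0: ✗ (lhs fails at k=0 before rhs at j=3)
  i=1: ✗ (lhs fails at k=2 before rhs at j=3)
  i=2: ✗ (lhs fails at k=2 before rhs at j=3)
  i=3: ✓ (rhs at j=3)
  i=4: ✗ (no rhs in [4,7])
  i=5: ✗ (no rhs in [5,8])
  i=6: ✗ (no rhs in [6,9])
  i=7: ✗ (no rhs in [7,10])
Positions where it holds: {3} → 1.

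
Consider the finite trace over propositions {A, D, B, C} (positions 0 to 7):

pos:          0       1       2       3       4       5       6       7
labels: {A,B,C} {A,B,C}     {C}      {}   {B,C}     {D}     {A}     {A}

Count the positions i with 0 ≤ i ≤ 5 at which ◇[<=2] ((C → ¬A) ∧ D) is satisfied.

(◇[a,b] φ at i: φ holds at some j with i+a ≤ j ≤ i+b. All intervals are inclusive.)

Evaluate at each i in [0,5]:
  i=0: ✗ (none in [0,2])
  i=1: ✗ (none in [1,3])
  i=2: ✗ (none in [2,4])
  i=3: ✓ (witness j=5)
  i=4: ✓ (witness j=5)
  i=5: ✓ (witness j=5)
Positions where it holds: {3, 4, 5} → 3.

3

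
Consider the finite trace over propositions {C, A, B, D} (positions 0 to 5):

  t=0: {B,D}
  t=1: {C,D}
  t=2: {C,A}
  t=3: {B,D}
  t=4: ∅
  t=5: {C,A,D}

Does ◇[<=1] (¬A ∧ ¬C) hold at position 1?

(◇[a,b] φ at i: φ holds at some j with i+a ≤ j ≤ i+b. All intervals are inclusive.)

Does not hold

Check (¬A ∧ ¬C) at each j in [1,2]:
  j=1: false
  j=2: false
No position in the window satisfies it → formula fails.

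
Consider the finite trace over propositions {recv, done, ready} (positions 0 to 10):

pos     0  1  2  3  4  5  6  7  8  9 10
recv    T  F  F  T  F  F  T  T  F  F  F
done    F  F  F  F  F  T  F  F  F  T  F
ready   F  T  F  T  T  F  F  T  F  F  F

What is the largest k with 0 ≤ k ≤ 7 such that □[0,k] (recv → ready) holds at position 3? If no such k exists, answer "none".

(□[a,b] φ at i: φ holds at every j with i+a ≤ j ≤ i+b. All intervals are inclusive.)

(recv → ready) must hold from j=3 onward; find where it first fails.
  j=3: holds
  j=4: holds
  j=5: holds
  j=6: fails
Holds on [3,5], so largest k = 2.

2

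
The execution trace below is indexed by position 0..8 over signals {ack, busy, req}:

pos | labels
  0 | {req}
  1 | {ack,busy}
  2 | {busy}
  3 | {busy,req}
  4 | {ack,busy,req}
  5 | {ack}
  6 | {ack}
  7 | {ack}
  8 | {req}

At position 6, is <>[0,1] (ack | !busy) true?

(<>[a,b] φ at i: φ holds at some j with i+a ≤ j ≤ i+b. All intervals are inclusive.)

Check (ack | !busy) at each j in [6,7]:
  j=6: true
  j=7: true
Found at j=6 → formula holds.

Yes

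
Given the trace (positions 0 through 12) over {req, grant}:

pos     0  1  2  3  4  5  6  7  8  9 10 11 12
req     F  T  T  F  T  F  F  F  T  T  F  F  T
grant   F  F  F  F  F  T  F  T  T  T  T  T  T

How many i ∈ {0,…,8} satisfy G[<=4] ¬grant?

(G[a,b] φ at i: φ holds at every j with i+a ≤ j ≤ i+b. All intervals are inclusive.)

Evaluate at each i in [0,8]:
  i=0: ✓ (all of [0,4])
  i=1: ✗ (fails at j=5)
  i=2: ✗ (fails at j=5)
  i=3: ✗ (fails at j=5)
  i=4: ✗ (fails at j=5)
  i=5: ✗ (fails at j=5)
  i=6: ✗ (fails at j=7)
  i=7: ✗ (fails at j=7)
  i=8: ✗ (fails at j=8)
Positions where it holds: {0} → 1.

1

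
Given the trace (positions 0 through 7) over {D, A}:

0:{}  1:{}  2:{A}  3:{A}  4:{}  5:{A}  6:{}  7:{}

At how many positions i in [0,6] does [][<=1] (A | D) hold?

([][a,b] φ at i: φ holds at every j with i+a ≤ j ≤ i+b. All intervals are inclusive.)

1

Evaluate at each i in [0,6]:
  i=0: ✗ (fails at j=0)
  i=1: ✗ (fails at j=1)
  i=2: ✓ (all of [2,3])
  i=3: ✗ (fails at j=4)
  i=4: ✗ (fails at j=4)
  i=5: ✗ (fails at j=6)
  i=6: ✗ (fails at j=6)
Positions where it holds: {2} → 1.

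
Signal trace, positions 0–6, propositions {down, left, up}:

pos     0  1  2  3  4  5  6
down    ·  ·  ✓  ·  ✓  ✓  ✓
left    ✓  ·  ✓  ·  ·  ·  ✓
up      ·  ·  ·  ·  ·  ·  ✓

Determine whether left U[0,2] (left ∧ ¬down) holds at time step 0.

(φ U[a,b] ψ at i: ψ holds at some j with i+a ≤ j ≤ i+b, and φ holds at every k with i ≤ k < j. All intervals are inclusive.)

Yes

Need some j in [0,2] with (left ∧ ¬down), and left at every k in [0,j-1].
  j=0: (left ∧ ¬down) holds; no prefix to check → satisfied.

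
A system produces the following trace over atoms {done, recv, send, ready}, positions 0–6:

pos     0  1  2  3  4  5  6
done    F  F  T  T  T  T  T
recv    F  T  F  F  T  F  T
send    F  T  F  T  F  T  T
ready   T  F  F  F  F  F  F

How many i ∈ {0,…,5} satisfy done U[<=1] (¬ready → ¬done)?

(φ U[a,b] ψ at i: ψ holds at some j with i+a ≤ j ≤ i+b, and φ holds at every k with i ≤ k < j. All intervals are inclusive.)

2

Evaluate at each i in [0,5]:
  i=0: ✓ (rhs at j=0)
  i=1: ✓ (rhs at j=1)
  i=2: ✗ (no rhs in [2,3])
  i=3: ✗ (no rhs in [3,4])
  i=4: ✗ (no rhs in [4,5])
  i=5: ✗ (no rhs in [5,6])
Positions where it holds: {0, 1} → 2.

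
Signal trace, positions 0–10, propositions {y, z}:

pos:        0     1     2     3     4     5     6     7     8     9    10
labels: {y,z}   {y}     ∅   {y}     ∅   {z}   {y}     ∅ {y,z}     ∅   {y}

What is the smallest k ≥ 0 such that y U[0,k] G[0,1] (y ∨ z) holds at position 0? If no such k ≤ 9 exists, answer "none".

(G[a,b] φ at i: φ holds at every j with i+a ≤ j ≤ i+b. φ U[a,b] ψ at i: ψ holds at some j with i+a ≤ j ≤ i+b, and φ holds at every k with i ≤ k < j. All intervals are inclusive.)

Need earliest j ≥ 0 with G[0,1] (y ∨ z), and y at every k in [0,j-1].
  j=0: rhs holds (empty prefix). k = 0.

0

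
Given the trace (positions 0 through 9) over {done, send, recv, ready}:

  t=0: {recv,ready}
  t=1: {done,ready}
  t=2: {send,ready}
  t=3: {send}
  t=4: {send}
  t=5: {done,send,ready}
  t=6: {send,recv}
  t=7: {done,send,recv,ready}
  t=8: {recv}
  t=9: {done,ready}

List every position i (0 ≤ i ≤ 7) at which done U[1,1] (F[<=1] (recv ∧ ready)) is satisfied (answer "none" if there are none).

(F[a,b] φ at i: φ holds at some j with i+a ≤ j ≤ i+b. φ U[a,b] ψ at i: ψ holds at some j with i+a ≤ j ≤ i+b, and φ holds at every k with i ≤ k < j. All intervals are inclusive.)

Evaluate at each i in [0,7]:
  i=0: ✗ (no rhs in [1,1])
  i=1: ✗ (no rhs in [2,2])
  i=2: ✗ (no rhs in [3,3])
  i=3: ✗ (no rhs in [4,4])
  i=4: ✗ (no rhs in [5,5])
  i=5: ✓ (rhs at j=6; lhs holds on [5,5])
  i=6: ✗ (lhs fails at k=6 before rhs at j=7)
  i=7: ✗ (no rhs in [8,8])

5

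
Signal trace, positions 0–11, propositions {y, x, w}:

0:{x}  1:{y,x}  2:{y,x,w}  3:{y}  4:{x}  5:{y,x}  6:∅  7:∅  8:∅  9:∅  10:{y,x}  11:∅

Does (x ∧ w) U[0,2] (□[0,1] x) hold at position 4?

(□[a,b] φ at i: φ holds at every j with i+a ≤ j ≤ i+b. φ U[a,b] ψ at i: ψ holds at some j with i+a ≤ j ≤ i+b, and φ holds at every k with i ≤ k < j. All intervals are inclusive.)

True

Need some j in [4,6] with □[0,1] x, and (x ∧ w) at every k in [4,j-1].
  j=4: □[0,1] x holds; no prefix to check → satisfied.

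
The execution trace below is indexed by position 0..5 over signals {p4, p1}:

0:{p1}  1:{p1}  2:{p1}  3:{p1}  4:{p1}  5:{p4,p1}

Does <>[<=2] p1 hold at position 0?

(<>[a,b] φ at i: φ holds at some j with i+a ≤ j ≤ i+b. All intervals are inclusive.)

Check p1 at each j in [0,2]:
  j=0: true
  j=1: true
  j=2: true
Found at j=0 → formula holds.

Yes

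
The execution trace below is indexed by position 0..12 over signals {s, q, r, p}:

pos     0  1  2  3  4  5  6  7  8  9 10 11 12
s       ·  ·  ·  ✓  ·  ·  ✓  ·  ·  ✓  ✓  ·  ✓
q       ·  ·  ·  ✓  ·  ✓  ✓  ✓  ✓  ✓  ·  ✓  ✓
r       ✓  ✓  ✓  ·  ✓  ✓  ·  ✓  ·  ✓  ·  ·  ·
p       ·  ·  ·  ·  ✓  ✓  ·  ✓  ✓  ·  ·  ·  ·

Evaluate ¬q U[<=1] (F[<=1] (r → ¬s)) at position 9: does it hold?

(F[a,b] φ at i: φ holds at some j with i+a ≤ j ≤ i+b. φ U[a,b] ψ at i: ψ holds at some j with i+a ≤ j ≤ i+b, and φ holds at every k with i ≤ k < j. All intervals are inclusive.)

Yes

Need some j in [9,10] with F[<=1] (r → ¬s), and ¬q at every k in [9,j-1].
  j=9: F[<=1] (r → ¬s) holds; no prefix to check → satisfied.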